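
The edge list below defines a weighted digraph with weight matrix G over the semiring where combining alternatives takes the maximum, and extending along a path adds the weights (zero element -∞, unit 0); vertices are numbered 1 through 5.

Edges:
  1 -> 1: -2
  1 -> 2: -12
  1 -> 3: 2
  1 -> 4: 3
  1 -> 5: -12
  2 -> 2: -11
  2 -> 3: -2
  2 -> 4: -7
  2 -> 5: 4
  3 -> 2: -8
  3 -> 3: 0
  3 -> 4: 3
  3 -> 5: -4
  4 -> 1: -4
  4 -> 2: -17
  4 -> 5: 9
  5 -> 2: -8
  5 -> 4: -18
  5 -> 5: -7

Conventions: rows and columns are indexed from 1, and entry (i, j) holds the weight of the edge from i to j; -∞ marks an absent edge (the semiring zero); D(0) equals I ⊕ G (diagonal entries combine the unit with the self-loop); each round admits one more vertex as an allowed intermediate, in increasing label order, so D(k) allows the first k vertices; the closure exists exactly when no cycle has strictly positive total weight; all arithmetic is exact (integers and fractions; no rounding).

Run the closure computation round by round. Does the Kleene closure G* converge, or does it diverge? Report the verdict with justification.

D(0):
  [0, -12, 2, 3, -12]
  [-∞, 0, -2, -7, 4]
  [-∞, -8, 0, 3, -4]
  [-4, -17, -∞, 0, 9]
  [-∞, -8, -∞, -18, 0]
D(1):
  [0, -12, 2, 3, -12]
  [-∞, 0, -2, -7, 4]
  [-∞, -8, 0, 3, -4]
  [-4, -16, -2, 0, 9]
  [-∞, -8, -∞, -18, 0]
D(2):
  [0, -12, 2, 3, -8]
  [-∞, 0, -2, -7, 4]
  [-∞, -8, 0, 3, -4]
  [-4, -16, -2, 0, 9]
  [-∞, -8, -10, -15, 0]
Detection: at round 3, diagonal entry (4, 4) turns strictly positive.
Key observation: the cycle 4->1->3->4 has total weight (-4) + 2 + 3, which is strictly positive.
Answer: DIVERGES — positive cycle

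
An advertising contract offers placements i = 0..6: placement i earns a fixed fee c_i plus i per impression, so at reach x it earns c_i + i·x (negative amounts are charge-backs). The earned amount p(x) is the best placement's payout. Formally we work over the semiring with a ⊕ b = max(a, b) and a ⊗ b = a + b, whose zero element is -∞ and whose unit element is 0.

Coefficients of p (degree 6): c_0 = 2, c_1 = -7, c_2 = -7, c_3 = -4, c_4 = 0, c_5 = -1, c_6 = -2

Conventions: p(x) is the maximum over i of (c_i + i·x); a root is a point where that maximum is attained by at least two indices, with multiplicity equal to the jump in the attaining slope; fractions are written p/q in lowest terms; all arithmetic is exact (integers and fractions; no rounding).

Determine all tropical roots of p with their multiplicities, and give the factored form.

hull edge (i=0, c=2) to (i=4, c=0): slope -1/2, span 4
hull edge (i=4, c=0) to (i=6, c=-2): slope -1, span 2
Factored form: p(x) = -2 ⊗ (x ⊕ 1/2) ⊗ (x ⊕ 1/2) ⊗ (x ⊕ 1/2) ⊗ (x ⊕ 1/2) ⊗ (x ⊕ 1) ⊗ (x ⊕ 1)
Answer: roots = 1/2 (mult 4), 1 (mult 2)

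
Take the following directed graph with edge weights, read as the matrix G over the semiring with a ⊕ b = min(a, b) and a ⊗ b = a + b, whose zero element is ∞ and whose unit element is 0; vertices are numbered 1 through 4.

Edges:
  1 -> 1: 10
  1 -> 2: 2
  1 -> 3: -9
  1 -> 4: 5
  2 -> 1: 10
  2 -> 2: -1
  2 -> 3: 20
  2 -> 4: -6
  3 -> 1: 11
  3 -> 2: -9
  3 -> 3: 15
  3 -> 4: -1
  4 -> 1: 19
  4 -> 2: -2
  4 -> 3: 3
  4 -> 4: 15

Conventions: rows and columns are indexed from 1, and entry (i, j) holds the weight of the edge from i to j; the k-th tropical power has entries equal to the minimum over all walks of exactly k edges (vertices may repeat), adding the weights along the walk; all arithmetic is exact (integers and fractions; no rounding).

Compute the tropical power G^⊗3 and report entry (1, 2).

G^⊗2:
  [2, -18, 1, -10]
  [9, -8, -3, -7]
  [1, -10, 2, -15]
  [8, -6, 10, -8]
G^⊗3:
  [-8, -19, -7, -24]
  [2, -12, -4, -14]
  [0, -17, -12, -16]
  [4, -10, -5, -12]
Key observation: the optimum is the walk 1->3->2->2, with weight (-9) + (-9) + (-1) = -19.
Optimal value attained by: walk 1->3->2->2.
Answer: (G^⊗3)[1][2] = -19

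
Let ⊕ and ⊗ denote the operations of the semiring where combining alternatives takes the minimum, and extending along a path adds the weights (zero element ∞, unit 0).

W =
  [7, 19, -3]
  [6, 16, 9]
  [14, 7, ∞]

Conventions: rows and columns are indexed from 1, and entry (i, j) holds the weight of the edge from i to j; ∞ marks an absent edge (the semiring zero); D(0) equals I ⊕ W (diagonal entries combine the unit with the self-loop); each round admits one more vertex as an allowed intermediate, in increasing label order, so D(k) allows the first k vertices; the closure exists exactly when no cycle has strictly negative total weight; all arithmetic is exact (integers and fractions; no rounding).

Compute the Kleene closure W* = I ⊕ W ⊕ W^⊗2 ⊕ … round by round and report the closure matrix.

D(0):
  [0, 19, -3]
  [6, 0, 9]
  [14, 7, 0]
D(1):
  [0, 19, -3]
  [6, 0, 3]
  [14, 7, 0]
D(2):
  [0, 19, -3]
  [6, 0, 3]
  [13, 7, 0]
D(3):
  [0, 4, -3]
  [6, 0, 3]
  [13, 7, 0]
Answer: W* = [[0, 4, -3], [6, 0, 3], [13, 7, 0]]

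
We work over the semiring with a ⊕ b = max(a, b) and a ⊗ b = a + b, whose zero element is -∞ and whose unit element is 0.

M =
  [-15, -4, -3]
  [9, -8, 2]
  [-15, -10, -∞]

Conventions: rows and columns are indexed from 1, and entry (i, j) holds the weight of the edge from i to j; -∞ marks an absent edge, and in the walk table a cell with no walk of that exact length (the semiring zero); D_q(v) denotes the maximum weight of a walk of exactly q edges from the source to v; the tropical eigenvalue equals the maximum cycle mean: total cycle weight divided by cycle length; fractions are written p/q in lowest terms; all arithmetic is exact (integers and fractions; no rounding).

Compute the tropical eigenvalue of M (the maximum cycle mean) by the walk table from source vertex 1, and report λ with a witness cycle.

q=0: [0, -∞, -∞]
q=1: [-15, -4, -3]
q=2: [5, -12, -2]
q=3: [-3, 1, 2]
Optimal cycle mean attained by: cycle 1->2->1, total (-4) + 9, length 2.
Answer: λ = 5/2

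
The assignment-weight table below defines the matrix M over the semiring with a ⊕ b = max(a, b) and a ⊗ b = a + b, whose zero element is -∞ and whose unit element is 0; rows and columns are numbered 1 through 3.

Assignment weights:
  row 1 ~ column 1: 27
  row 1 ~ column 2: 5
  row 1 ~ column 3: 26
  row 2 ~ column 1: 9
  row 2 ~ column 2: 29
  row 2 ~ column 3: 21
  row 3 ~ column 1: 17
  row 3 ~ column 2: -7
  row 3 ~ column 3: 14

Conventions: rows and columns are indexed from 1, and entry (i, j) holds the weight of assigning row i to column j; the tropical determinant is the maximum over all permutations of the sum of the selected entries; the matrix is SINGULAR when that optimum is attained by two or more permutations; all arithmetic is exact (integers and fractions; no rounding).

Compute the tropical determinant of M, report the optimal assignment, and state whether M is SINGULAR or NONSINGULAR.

σ = (1, 2, 3): 27 + 29 + 14 = 70
σ = (1, 3, 2): 27 + 21 + (-7) = 41
σ = (2, 1, 3): 5 + 9 + 14 = 28
σ = (2, 3, 1): 5 + 21 + 17 = 43
σ = (3, 1, 2): 26 + 9 + (-7) = 28
σ = (3, 2, 1): 26 + 29 + 17 = 72
Optimal value attained by: σ = (3, 2, 1).
Answer: det⊕(M) = 72; verdict: NONSINGULAR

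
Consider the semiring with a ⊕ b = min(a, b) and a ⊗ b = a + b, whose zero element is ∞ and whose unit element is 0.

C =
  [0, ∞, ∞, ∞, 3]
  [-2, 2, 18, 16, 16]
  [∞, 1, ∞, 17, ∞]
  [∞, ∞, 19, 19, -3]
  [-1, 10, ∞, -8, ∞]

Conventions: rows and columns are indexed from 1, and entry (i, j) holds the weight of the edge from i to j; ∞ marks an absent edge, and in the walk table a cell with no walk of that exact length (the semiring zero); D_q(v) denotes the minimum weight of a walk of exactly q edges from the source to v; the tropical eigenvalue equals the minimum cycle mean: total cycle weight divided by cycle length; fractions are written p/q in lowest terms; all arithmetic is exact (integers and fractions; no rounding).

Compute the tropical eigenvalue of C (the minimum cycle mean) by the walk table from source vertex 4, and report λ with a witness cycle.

q=0: [∞, ∞, ∞, 0, ∞]
q=1: [∞, ∞, 19, 19, -3]
q=2: [-4, 7, 38, -11, 16]
q=3: [-4, 9, 8, 8, -14]
q=4: [-15, -4, 27, -22, -1]
q=5: [-15, -2, -3, -9, -25]
Optimal cycle mean attained by: cycle 4->5->4, total (-3) + (-8), length 2.
Answer: λ = -11/2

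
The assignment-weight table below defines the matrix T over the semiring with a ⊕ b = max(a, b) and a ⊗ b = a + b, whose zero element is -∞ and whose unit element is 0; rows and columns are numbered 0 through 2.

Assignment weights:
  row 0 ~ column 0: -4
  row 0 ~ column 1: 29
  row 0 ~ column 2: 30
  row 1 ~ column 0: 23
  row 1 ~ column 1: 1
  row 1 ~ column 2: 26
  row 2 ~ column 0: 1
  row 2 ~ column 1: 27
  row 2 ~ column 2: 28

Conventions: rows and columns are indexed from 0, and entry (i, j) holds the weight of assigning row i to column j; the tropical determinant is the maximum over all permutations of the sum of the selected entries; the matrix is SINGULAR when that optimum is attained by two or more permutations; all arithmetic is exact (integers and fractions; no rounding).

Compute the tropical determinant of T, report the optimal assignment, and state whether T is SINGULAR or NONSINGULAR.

σ = (0, 1, 2): (-4) + 1 + 28 = 25
σ = (0, 2, 1): (-4) + 26 + 27 = 49
σ = (1, 0, 2): 29 + 23 + 28 = 80
σ = (1, 2, 0): 29 + 26 + 1 = 56
σ = (2, 0, 1): 30 + 23 + 27 = 80
σ = (2, 1, 0): 30 + 1 + 1 = 32
Optimal value attained by: σ = (1, 0, 2).
Answer: det⊕(T) = 80; verdict: SINGULAR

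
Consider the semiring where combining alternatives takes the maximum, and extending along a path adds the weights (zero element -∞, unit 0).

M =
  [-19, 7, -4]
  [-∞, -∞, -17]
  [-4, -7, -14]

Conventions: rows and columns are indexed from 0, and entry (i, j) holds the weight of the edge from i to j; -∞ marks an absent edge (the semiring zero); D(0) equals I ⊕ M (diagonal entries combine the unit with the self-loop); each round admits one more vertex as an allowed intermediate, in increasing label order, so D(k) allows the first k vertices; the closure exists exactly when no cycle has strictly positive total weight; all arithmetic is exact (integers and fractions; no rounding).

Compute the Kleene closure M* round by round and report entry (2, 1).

D(0):
  [0, 7, -4]
  [-∞, 0, -17]
  [-4, -7, 0]
D(1):
  [0, 7, -4]
  [-∞, 0, -17]
  [-4, 3, 0]
D(2):
  [0, 7, -4]
  [-∞, 0, -17]
  [-4, 3, 0]
D(3):
  [0, 7, -4]
  [-21, 0, -17]
  [-4, 3, 0]
Answer: M*[2][1] = 3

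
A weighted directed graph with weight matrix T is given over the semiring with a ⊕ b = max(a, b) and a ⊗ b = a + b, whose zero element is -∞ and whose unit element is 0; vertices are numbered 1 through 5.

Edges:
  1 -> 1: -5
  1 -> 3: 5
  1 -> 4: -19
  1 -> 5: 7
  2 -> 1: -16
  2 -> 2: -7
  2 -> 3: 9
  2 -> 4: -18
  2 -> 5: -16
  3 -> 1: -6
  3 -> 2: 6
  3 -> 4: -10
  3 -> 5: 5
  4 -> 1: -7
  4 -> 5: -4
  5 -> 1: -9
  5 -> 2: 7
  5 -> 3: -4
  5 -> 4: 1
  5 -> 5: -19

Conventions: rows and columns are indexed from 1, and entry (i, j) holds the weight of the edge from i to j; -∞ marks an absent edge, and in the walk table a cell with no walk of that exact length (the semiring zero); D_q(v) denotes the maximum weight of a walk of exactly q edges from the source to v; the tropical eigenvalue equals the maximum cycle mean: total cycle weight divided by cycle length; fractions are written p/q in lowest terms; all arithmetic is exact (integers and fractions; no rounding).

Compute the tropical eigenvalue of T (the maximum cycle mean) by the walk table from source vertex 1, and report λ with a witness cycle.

q=0: [0, -∞, -∞, -∞, -∞]
q=1: [-5, -∞, 5, -19, 7]
q=2: [-1, 14, 3, 8, 10]
q=3: [1, 17, 23, 11, 8]
q=4: [17, 29, 26, 13, 28]
q=5: [20, 35, 38, 29, 31]
Optimal cycle mean attained by: cycle 2->3->2, total 9 + 6, length 2.
Answer: λ = 15/2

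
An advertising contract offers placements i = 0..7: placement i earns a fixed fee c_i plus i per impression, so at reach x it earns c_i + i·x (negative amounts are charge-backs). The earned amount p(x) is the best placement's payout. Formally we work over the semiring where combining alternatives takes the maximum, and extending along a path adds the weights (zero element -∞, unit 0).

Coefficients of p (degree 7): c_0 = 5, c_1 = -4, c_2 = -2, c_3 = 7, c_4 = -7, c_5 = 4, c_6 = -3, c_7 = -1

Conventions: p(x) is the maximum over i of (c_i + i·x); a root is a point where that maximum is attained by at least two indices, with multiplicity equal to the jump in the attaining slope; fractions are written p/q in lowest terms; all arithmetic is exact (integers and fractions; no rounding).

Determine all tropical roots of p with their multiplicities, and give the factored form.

hull edge (i=0, c=5) to (i=3, c=7): slope 2/3, span 3
hull edge (i=3, c=7) to (i=5, c=4): slope -3/2, span 2
hull edge (i=5, c=4) to (i=7, c=-1): slope -5/2, span 2
Factored form: p(x) = -1 ⊗ (x ⊕ (-2/3)) ⊗ (x ⊕ (-2/3)) ⊗ (x ⊕ (-2/3)) ⊗ (x ⊕ 3/2) ⊗ (x ⊕ 3/2) ⊗ (x ⊕ 5/2) ⊗ (x ⊕ 5/2)
Answer: roots = -2/3 (mult 3), 3/2 (mult 2), 5/2 (mult 2)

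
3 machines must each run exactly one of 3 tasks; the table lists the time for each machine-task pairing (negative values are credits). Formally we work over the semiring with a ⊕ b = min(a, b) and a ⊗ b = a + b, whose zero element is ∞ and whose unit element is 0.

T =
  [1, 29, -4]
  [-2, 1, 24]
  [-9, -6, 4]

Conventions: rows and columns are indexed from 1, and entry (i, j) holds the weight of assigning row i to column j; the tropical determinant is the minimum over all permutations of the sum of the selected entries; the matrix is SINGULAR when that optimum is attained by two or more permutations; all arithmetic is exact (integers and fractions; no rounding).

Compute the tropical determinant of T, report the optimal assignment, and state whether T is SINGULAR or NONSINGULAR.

σ = (1, 2, 3): 1 + 1 + 4 = 6
σ = (1, 3, 2): 1 + 24 + (-6) = 19
σ = (2, 1, 3): 29 + (-2) + 4 = 31
σ = (2, 3, 1): 29 + 24 + (-9) = 44
σ = (3, 1, 2): (-4) + (-2) + (-6) = -12
σ = (3, 2, 1): (-4) + 1 + (-9) = -12
Optimal value attained by: σ = (3, 1, 2).
Answer: det⊕(T) = -12; verdict: SINGULAR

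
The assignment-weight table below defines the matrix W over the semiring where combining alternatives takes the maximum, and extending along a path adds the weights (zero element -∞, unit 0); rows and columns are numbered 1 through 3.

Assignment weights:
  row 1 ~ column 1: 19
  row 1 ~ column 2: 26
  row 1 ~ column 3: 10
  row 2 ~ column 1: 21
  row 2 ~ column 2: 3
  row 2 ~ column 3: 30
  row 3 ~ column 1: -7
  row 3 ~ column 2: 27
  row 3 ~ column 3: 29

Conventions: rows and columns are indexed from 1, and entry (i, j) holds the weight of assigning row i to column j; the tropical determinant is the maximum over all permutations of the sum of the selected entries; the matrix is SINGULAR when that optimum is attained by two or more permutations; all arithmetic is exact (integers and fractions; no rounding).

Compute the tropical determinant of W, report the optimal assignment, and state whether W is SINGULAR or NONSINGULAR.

σ = (1, 2, 3): 19 + 3 + 29 = 51
σ = (1, 3, 2): 19 + 30 + 27 = 76
σ = (2, 1, 3): 26 + 21 + 29 = 76
σ = (2, 3, 1): 26 + 30 + (-7) = 49
σ = (3, 1, 2): 10 + 21 + 27 = 58
σ = (3, 2, 1): 10 + 3 + (-7) = 6
Optimal value attained by: σ = (1, 3, 2).
Answer: det⊕(W) = 76; verdict: SINGULAR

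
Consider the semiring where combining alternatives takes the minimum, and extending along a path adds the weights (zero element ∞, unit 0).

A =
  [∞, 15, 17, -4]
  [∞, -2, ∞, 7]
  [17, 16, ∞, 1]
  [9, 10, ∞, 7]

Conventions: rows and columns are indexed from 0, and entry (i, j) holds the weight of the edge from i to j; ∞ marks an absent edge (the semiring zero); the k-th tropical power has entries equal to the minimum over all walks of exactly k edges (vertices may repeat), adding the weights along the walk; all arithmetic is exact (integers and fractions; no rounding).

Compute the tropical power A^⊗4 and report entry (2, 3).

A^⊗2:
  [5, 6, ∞, 3]
  [16, -4, ∞, 5]
  [10, 11, 34, 8]
  [16, 8, 26, 5]
A^⊗3:
  [12, 4, 22, 1]
  [14, -6, 33, 3]
  [17, 9, 27, 6]
  [14, 6, 33, 12]
A^⊗4:
  [10, 2, 29, 8]
  [12, -8, 31, 1]
  [15, 7, 34, 13]
  [21, 4, 31, 10]
Key observation: the optimum is the walk 2->3->0->3->3, with weight 1 + 9 + (-4) + 7 = 13.
Optimal value attained by: walk 2->3->0->3->3.
Answer: (A^⊗4)[2][3] = 13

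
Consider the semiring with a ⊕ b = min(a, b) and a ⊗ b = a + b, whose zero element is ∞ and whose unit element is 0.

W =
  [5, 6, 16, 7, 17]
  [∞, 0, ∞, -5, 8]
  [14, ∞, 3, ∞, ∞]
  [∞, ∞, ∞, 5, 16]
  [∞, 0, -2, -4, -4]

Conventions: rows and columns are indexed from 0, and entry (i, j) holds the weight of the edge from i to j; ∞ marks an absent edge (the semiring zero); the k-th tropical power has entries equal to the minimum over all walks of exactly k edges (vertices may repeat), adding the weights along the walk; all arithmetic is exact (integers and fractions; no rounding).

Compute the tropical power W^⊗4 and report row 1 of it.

W^⊗2:
  [10, 6, 15, 1, 13]
  [∞, 0, 6, -5, 4]
  [17, 20, 6, 21, 31]
  [∞, 16, 14, 10, 12]
  [12, -4, -6, -8, -8]
W^⊗3:
  [15, 6, 11, 1, 9]
  [20, 0, 2, -5, 0]
  [20, 20, 9, 15, 27]
  [28, 12, 10, 8, 8]
  [8, -8, -10, -12, -12]
W^⊗4:
  [20, 6, 7, 1, 5]
  [16, 0, -2, -5, -4]
  [23, 20, 12, 15, 23]
  [24, 8, 6, 4, 4]
  [4, -12, -14, -16, -16]
Answer: row 1 of W^⊗4 = [16, 0, -2, -5, -4]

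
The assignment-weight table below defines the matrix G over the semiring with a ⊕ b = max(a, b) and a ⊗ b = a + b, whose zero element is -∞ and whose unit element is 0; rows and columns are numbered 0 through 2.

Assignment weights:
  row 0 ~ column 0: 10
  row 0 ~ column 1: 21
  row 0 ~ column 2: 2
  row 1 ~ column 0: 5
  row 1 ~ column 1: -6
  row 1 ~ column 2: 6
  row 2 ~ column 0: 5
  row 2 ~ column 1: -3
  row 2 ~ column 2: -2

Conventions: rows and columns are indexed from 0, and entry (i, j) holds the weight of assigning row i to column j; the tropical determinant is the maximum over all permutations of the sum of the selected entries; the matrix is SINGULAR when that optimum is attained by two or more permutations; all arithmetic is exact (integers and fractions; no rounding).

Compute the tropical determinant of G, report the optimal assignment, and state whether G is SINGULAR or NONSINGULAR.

σ = (0, 1, 2): 10 + (-6) + (-2) = 2
σ = (0, 2, 1): 10 + 6 + (-3) = 13
σ = (1, 0, 2): 21 + 5 + (-2) = 24
σ = (1, 2, 0): 21 + 6 + 5 = 32
σ = (2, 0, 1): 2 + 5 + (-3) = 4
σ = (2, 1, 0): 2 + (-6) + 5 = 1
Optimal value attained by: σ = (1, 2, 0).
Answer: det⊕(G) = 32; verdict: NONSINGULAR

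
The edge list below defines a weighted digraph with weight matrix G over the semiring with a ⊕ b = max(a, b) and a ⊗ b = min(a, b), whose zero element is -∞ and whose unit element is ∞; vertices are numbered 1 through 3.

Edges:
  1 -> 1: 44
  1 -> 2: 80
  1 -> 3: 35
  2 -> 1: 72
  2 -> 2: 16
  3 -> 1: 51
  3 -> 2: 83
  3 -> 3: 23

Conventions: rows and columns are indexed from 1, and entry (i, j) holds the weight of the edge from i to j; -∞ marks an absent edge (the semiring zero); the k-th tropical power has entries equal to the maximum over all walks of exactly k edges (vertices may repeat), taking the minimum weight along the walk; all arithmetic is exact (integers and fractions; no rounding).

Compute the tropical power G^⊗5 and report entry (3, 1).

G^⊗2:
  [72, 44, 35]
  [44, 72, 35]
  [72, 51, 35]
G^⊗3:
  [44, 72, 35]
  [72, 44, 35]
  [51, 72, 35]
G^⊗4:
  [72, 44, 35]
  [44, 72, 35]
  [72, 51, 35]
G^⊗5:
  [44, 72, 35]
  [72, 44, 35]
  [51, 72, 35]
Key observation: the optimum is the walk 3->1->2->1->2->1, with weight 51 min 80 min 72 min 80 min 72 = 51.
Optimal value attained by: walk 3->1->2->1->2->1.
Answer: (G^⊗5)[3][1] = 51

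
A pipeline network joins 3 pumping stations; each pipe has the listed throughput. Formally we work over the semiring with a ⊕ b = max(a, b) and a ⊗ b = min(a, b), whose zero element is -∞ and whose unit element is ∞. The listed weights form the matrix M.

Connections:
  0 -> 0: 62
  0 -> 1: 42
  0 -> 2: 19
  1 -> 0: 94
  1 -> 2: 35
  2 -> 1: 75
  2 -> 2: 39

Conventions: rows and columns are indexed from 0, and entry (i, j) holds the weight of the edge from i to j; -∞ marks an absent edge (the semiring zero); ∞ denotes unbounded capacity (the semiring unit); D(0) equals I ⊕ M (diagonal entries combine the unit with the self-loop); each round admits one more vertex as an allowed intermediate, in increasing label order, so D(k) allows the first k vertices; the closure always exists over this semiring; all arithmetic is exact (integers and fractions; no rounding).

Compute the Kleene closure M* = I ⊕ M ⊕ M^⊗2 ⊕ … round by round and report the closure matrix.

D(0):
  [∞, 42, 19]
  [94, ∞, 35]
  [-∞, 75, ∞]
D(1):
  [∞, 42, 19]
  [94, ∞, 35]
  [-∞, 75, ∞]
D(2):
  [∞, 42, 35]
  [94, ∞, 35]
  [75, 75, ∞]
D(3):
  [∞, 42, 35]
  [94, ∞, 35]
  [75, 75, ∞]
Answer: M* = [[∞, 42, 35], [94, ∞, 35], [75, 75, ∞]]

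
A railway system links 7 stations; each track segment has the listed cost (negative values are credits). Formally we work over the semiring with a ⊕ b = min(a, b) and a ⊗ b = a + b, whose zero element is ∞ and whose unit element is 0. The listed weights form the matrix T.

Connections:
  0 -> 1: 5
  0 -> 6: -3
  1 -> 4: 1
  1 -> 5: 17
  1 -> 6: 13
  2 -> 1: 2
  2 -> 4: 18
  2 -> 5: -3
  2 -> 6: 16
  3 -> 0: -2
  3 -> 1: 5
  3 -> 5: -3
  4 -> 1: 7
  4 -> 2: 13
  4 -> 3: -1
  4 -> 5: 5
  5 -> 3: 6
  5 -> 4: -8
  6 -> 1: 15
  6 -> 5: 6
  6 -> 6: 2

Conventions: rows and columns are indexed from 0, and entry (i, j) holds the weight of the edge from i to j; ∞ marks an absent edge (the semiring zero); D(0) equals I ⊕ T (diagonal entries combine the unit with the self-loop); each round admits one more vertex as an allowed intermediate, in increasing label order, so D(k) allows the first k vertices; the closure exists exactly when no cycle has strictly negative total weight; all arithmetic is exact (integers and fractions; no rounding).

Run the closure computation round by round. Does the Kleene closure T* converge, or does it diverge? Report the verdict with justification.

D(0):
  [0, 5, ∞, ∞, ∞, ∞, -3]
  [∞, 0, ∞, ∞, 1, 17, 13]
  [∞, 2, 0, ∞, 18, -3, 16]
  [-2, 5, ∞, 0, ∞, -3, ∞]
  [∞, 7, 13, -1, 0, 5, ∞]
  [∞, ∞, ∞, 6, -8, 0, ∞]
  [∞, 15, ∞, ∞, ∞, 6, 0]
D(1):
  [0, 5, ∞, ∞, ∞, ∞, -3]
  [∞, 0, ∞, ∞, 1, 17, 13]
  [∞, 2, 0, ∞, 18, -3, 16]
  [-2, 3, ∞, 0, ∞, -3, -5]
  [∞, 7, 13, -1, 0, 5, ∞]
  [∞, ∞, ∞, 6, -8, 0, ∞]
  [∞, 15, ∞, ∞, ∞, 6, 0]
D(2):
  [0, 5, ∞, ∞, 6, 22, -3]
  [∞, 0, ∞, ∞, 1, 17, 13]
  [∞, 2, 0, ∞, 3, -3, 15]
  [-2, 3, ∞, 0, 4, -3, -5]
  [∞, 7, 13, -1, 0, 5, 20]
  [∞, ∞, ∞, 6, -8, 0, ∞]
  [∞, 15, ∞, ∞, 16, 6, 0]
D(3):
  [0, 5, ∞, ∞, 6, 22, -3]
  [∞, 0, ∞, ∞, 1, 17, 13]
  [∞, 2, 0, ∞, 3, -3, 15]
  [-2, 3, ∞, 0, 4, -3, -5]
  [∞, 7, 13, -1, 0, 5, 20]
  [∞, ∞, ∞, 6, -8, 0, ∞]
  [∞, 15, ∞, ∞, 16, 6, 0]
D(4):
  [0, 5, ∞, ∞, 6, 22, -3]
  [∞, 0, ∞, ∞, 1, 17, 13]
  [∞, 2, 0, ∞, 3, -3, 15]
  [-2, 3, ∞, 0, 4, -3, -5]
  [-3, 2, 13, -1, 0, -4, -6]
  [4, 9, ∞, 6, -8, 0, 1]
  [∞, 15, ∞, ∞, 16, 6, 0]
Detection: at round 5, diagonal entry (5, 5) turns strictly negative.
Key observation: the cycle 5->4->3->5 has total weight (-8) + (-1) + (-3), which is strictly negative.
Answer: DIVERGES — negative cycle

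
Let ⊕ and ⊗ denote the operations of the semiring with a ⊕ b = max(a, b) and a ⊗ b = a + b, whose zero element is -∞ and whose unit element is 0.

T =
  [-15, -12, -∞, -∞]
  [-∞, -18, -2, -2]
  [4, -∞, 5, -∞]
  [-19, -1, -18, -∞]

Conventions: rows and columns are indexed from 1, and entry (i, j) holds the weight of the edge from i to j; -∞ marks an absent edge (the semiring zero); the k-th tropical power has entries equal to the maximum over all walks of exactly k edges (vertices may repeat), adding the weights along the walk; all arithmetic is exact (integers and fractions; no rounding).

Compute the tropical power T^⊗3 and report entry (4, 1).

T^⊗2:
  [-30, -27, -14, -14]
  [2, -3, 3, -20]
  [9, -8, 10, -∞]
  [-14, -19, -3, -3]
T^⊗3:
  [-10, -15, -9, -29]
  [7, -10, 8, -5]
  [14, -3, 15, -10]
  [1, -4, 2, -21]
Key observation: the optimum is the walk 4->2->3->1, with weight (-1) + (-2) + 4 = 1.
Optimal value attained by: walk 4->2->3->1.
Answer: (T^⊗3)[4][1] = 1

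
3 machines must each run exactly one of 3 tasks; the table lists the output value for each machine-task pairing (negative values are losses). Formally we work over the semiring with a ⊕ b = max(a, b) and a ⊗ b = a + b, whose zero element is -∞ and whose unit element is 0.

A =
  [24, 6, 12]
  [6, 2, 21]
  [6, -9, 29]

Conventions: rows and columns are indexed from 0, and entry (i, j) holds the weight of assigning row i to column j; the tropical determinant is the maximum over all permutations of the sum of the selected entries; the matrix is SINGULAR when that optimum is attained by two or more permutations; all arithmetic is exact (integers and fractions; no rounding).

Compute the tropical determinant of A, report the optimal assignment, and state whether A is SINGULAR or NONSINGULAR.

σ = (0, 1, 2): 24 + 2 + 29 = 55
σ = (0, 2, 1): 24 + 21 + (-9) = 36
σ = (1, 0, 2): 6 + 6 + 29 = 41
σ = (1, 2, 0): 6 + 21 + 6 = 33
σ = (2, 0, 1): 12 + 6 + (-9) = 9
σ = (2, 1, 0): 12 + 2 + 6 = 20
Optimal value attained by: σ = (0, 1, 2).
Answer: det⊕(A) = 55; verdict: NONSINGULAR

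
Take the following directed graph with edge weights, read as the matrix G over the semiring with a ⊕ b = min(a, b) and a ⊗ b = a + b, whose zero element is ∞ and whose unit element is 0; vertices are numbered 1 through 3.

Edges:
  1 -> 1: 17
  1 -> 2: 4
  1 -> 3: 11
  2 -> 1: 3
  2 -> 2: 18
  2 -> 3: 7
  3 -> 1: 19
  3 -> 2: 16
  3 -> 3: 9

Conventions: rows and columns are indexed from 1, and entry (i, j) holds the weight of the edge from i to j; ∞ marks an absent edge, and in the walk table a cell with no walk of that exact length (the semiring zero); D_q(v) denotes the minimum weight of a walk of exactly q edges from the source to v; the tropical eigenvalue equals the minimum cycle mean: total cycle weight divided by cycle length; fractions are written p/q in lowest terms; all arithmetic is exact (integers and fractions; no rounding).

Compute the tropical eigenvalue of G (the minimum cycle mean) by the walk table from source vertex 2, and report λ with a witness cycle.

q=0: [∞, 0, ∞]
q=1: [3, 18, 7]
q=2: [20, 7, 14]
q=3: [10, 24, 14]
Optimal cycle mean attained by: cycle 1->2->1, total 4 + 3, length 2.
Answer: λ = 7/2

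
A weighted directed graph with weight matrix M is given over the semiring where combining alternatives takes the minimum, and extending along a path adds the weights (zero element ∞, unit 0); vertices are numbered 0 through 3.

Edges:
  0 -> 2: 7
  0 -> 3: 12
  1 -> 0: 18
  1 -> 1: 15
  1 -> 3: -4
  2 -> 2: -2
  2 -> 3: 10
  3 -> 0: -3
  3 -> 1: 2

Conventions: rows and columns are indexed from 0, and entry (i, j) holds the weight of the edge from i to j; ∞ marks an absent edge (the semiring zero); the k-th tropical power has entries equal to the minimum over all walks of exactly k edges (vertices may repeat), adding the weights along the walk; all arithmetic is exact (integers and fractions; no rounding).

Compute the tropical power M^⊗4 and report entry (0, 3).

M^⊗2:
  [9, 14, 5, 17]
  [-7, -2, 25, 11]
  [7, 12, -4, 8]
  [20, 17, 4, -2]
M^⊗3:
  [14, 19, 3, 10]
  [8, 13, 0, -6]
  [5, 10, -6, 6]
  [-5, 0, 2, 13]
M^⊗4:
  [7, 12, 1, 13]
  [-9, -4, -2, 9]
  [3, 8, -8, 4]
  [10, 15, 0, -4]
Key observation: the optimum is the walk 0->2->2->2->3, with weight 7 + (-2) + (-2) + 10 = 13.
Optimal value attained by: walk 0->2->2->2->3.
Answer: (M^⊗4)[0][3] = 13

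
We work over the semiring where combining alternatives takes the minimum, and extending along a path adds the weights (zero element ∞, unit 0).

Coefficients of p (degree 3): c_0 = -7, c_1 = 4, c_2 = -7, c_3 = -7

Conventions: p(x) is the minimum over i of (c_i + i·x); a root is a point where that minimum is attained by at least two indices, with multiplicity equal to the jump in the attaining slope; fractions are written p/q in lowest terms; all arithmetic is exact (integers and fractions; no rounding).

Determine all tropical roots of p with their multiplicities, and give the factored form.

hull edge (i=0, c=-7) to (i=3, c=-7): slope 0, span 3
Factored form: p(x) = -7 ⊗ (x ⊕ 0) ⊗ (x ⊕ 0) ⊗ (x ⊕ 0)
Answer: roots = 0 (mult 3)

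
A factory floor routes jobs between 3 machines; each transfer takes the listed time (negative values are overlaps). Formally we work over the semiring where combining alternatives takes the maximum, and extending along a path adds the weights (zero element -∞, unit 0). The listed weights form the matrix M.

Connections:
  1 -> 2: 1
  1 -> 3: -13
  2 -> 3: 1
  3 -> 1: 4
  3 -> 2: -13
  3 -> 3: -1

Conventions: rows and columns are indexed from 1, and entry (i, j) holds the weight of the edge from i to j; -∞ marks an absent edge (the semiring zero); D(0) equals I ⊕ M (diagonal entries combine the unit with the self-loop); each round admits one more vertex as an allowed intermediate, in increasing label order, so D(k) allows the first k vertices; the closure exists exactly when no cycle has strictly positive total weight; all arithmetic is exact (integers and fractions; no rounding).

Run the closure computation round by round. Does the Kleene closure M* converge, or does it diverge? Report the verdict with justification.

D(0):
  [0, 1, -13]
  [-∞, 0, 1]
  [4, -13, 0]
D(1):
  [0, 1, -13]
  [-∞, 0, 1]
  [4, 5, 0]
Detection: at round 2, diagonal entry (3, 3) turns strictly positive.
Key observation: the cycle 3->1->2->3 has total weight 4 + 1 + 1, which is strictly positive.
Answer: DIVERGES — positive cycle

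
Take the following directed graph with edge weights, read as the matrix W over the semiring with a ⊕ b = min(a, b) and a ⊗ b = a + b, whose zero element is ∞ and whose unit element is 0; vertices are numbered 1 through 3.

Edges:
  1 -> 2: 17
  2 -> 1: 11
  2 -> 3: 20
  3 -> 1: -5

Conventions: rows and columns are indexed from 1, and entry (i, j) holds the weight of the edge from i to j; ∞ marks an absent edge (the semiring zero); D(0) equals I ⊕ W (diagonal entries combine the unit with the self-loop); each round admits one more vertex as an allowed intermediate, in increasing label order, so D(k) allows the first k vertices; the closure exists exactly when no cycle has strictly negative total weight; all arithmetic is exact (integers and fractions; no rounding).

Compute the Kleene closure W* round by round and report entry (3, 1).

D(0):
  [0, 17, ∞]
  [11, 0, 20]
  [-5, ∞, 0]
D(1):
  [0, 17, ∞]
  [11, 0, 20]
  [-5, 12, 0]
D(2):
  [0, 17, 37]
  [11, 0, 20]
  [-5, 12, 0]
D(3):
  [0, 17, 37]
  [11, 0, 20]
  [-5, 12, 0]
Answer: W*[3][1] = -5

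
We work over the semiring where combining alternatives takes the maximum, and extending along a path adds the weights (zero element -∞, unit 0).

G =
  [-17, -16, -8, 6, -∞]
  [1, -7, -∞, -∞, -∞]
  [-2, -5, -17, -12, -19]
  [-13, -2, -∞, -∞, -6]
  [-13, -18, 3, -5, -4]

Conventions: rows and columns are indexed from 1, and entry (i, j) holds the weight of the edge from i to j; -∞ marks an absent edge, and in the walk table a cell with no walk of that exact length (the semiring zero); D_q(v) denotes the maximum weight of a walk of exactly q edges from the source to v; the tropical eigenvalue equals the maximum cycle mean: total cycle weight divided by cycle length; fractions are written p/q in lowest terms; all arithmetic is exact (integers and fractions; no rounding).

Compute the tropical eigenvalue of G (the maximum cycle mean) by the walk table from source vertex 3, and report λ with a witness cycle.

q=0: [-∞, -∞, 0, -∞, -∞]
q=1: [-2, -5, -17, -12, -19]
q=2: [-4, -12, -10, 4, -18]
q=3: [-9, 2, -12, 2, -2]
q=4: [3, 0, 1, -3, -4]
q=5: [1, -4, -1, 9, -8]
Optimal cycle mean attained by: cycle 1->4->2->1, total 6 + (-2) + 1, length 3.
Answer: λ = 5/3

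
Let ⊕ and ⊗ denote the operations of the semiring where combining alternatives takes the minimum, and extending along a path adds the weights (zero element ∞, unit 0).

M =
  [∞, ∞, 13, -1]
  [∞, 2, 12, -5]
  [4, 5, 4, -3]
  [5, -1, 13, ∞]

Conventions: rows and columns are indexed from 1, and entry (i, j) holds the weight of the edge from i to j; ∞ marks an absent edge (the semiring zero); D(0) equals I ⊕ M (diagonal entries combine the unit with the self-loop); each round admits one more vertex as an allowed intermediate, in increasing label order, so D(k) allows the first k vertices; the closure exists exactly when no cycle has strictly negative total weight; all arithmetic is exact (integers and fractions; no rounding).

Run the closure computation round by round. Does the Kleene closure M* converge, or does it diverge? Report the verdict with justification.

D(0):
  [0, ∞, 13, -1]
  [∞, 0, 12, -5]
  [4, 5, 0, -3]
  [5, -1, 13, 0]
D(1):
  [0, ∞, 13, -1]
  [∞, 0, 12, -5]
  [4, 5, 0, -3]
  [5, -1, 13, 0]
Detection: at round 2, diagonal entry (4, 4) turns strictly negative.
Key observation: the cycle 4->2->4 has total weight (-1) + (-5), which is strictly negative.
Answer: DIVERGES — negative cycle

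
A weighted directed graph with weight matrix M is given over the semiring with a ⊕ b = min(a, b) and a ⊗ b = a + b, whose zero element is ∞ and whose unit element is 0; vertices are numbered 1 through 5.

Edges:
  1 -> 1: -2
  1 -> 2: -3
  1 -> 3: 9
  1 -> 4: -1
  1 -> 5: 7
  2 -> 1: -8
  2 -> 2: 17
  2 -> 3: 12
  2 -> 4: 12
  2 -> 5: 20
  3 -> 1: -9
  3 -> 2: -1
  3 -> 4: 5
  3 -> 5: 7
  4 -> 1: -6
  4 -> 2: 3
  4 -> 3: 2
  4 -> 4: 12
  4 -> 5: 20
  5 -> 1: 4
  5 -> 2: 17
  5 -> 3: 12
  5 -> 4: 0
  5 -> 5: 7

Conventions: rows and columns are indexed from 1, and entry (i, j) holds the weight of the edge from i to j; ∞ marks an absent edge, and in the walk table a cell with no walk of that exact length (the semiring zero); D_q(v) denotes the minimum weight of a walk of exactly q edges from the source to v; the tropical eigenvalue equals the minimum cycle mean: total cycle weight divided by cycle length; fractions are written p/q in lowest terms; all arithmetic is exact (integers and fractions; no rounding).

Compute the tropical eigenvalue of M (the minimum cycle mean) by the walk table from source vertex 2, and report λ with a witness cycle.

q=0: [∞, 0, ∞, ∞, ∞]
q=1: [-8, 17, 12, 12, 20]
q=2: [-10, -11, 1, -9, -1]
q=3: [-19, -13, -7, -11, -3]
q=4: [-21, -22, -10, -20, -12]
q=5: [-30, -24, -18, -22, -14]
Optimal cycle mean attained by: cycle 1->2->1, total (-3) + (-8), length 2.
Answer: λ = -11/2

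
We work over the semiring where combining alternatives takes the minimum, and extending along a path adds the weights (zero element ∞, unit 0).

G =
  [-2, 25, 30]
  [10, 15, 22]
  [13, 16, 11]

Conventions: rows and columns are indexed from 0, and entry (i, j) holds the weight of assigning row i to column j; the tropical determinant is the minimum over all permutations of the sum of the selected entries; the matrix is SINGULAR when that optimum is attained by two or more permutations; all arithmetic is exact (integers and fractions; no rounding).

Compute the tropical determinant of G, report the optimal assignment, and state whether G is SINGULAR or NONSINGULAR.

σ = (0, 1, 2): (-2) + 15 + 11 = 24
σ = (0, 2, 1): (-2) + 22 + 16 = 36
σ = (1, 0, 2): 25 + 10 + 11 = 46
σ = (1, 2, 0): 25 + 22 + 13 = 60
σ = (2, 0, 1): 30 + 10 + 16 = 56
σ = (2, 1, 0): 30 + 15 + 13 = 58
Optimal value attained by: σ = (0, 1, 2).
Answer: det⊕(G) = 24; verdict: NONSINGULAR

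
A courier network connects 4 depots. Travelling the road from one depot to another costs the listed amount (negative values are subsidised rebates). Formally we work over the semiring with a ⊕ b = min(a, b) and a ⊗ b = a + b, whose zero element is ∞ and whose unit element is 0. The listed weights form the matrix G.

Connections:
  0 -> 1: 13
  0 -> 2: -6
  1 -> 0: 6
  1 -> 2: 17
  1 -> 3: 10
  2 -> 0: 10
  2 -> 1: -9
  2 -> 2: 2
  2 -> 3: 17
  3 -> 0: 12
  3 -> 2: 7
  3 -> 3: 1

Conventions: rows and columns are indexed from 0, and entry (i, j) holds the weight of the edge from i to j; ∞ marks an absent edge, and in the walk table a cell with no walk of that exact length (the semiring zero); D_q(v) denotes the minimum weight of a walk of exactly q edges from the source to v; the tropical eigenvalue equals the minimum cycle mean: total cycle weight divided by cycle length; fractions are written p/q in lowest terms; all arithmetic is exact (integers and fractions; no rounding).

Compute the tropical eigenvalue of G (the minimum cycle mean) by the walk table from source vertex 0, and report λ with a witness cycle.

q=0: [0, ∞, ∞, ∞]
q=1: [∞, 13, -6, ∞]
q=2: [4, -15, -4, 11]
q=3: [-9, -13, -2, -5]
q=4: [-7, -11, -15, -4]
Optimal cycle mean attained by: cycle 0->2->1->0, total (-6) + (-9) + 6, length 3.
Answer: λ = -3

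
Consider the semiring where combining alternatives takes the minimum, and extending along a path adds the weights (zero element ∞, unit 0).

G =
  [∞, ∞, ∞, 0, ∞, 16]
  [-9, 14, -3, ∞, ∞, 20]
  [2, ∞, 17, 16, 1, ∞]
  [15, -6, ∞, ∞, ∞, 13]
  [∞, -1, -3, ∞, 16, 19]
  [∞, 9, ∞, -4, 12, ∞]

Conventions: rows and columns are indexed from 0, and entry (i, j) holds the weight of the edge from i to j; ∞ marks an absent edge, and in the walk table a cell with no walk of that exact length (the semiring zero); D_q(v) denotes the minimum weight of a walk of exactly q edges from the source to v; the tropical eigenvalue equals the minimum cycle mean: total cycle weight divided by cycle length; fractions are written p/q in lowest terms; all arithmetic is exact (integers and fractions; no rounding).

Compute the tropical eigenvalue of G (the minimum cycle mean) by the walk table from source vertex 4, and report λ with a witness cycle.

q=0: [∞, ∞, ∞, ∞, 0, ∞]
q=1: [∞, -1, -3, ∞, 16, 19]
q=2: [-10, 13, -4, 13, -2, 19]
q=3: [-2, -3, -5, -10, -3, 6]
q=4: [-12, -16, -6, -2, -4, 3]
q=5: [-25, -8, -19, -12, -5, 4]
q=6: [-17, -18, -11, -25, -18, -9]
Optimal cycle mean attained by: cycle 0->3->1->0, total 0 + (-6) + (-9), length 3.
Answer: λ = -5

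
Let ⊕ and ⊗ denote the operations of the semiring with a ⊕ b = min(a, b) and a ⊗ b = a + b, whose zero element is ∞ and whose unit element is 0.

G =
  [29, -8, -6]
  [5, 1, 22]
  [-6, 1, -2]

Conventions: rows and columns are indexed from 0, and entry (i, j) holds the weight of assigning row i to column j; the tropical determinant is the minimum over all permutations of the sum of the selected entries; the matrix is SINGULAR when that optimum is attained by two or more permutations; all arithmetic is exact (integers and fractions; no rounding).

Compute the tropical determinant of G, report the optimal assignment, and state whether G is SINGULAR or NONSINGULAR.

σ = (0, 1, 2): 29 + 1 + (-2) = 28
σ = (0, 2, 1): 29 + 22 + 1 = 52
σ = (1, 0, 2): (-8) + 5 + (-2) = -5
σ = (1, 2, 0): (-8) + 22 + (-6) = 8
σ = (2, 0, 1): (-6) + 5 + 1 = 0
σ = (2, 1, 0): (-6) + 1 + (-6) = -11
Optimal value attained by: σ = (2, 1, 0).
Answer: det⊕(G) = -11; verdict: NONSINGULAR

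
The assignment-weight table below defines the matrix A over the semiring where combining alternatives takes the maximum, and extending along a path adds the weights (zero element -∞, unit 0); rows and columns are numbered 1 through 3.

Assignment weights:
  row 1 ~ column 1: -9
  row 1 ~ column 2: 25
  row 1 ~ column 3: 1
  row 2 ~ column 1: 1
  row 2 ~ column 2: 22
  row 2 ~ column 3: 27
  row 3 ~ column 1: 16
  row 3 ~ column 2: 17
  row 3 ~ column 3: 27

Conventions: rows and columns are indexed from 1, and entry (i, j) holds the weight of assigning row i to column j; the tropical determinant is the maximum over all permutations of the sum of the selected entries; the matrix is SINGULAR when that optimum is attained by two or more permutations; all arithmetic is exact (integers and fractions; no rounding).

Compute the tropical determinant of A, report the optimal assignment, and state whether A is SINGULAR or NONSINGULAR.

σ = (1, 2, 3): (-9) + 22 + 27 = 40
σ = (1, 3, 2): (-9) + 27 + 17 = 35
σ = (2, 1, 3): 25 + 1 + 27 = 53
σ = (2, 3, 1): 25 + 27 + 16 = 68
σ = (3, 1, 2): 1 + 1 + 17 = 19
σ = (3, 2, 1): 1 + 22 + 16 = 39
Optimal value attained by: σ = (2, 3, 1).
Answer: det⊕(A) = 68; verdict: NONSINGULAR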